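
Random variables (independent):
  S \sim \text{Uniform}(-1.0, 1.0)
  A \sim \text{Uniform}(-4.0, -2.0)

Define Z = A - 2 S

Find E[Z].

E[Z] = -2*E[S] + 1*E[A]
E[S] = 0
E[A] = -3
E[Z] = -2*0 + 1*(-3) = -3

-3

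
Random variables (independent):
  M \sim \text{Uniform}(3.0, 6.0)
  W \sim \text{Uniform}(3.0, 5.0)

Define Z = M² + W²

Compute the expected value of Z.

E[Z] = E[M²] + E[W²]
E[M²] = Var(M) + E[M]² = 0.75 + 20.25 = 21
E[W²] = Var(W) + E[W]² = 0.33333333 + 16 = 16.333333
E[Z] = 21 + 16.333333 = 37.333333

37.333333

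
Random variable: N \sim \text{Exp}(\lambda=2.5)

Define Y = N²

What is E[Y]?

E[N²] = Var(N) + (E[N])² = 0.16 + 0.16 = 0.32

0.32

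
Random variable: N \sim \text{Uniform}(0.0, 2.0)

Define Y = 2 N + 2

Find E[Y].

For Y = 2N + 2:
E[Y] = 2 * E[N] + 2
E[N] = (0 + 2)/2 = 1
E[Y] = 2 * 1 + 2 = 4

4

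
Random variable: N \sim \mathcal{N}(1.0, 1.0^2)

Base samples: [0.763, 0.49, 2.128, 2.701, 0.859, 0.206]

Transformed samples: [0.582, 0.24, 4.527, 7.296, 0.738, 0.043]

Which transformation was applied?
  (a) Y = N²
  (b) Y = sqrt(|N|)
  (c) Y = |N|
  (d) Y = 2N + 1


Checking option (a) Y = N²:
  N = 0.763 -> Y = 0.582 ✓
  N = 0.49 -> Y = 0.24 ✓
  N = 2.128 -> Y = 4.527 ✓
All samples match this transformation.

(a) N²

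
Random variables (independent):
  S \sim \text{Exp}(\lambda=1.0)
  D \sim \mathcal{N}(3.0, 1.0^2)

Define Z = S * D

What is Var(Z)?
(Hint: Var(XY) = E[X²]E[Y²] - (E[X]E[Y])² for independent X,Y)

Var(XY) = E[X²]E[Y²] - (E[X]E[Y])²
E[S] = 1, Var(S) = 1
E[D] = 3, Var(D) = 1
E[S²] = 1 + 1² = 2
E[D²] = 1 + 3² = 10
Var(Z) = 2*10 - (1*3)²
= 20 - 9 = 11

11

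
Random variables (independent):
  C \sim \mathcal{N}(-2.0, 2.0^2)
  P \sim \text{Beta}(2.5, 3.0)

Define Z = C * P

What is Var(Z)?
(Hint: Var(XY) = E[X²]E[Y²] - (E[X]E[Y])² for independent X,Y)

Var(XY) = E[X²]E[Y²] - (E[X]E[Y])²
E[C] = -2, Var(C) = 4
E[P] = 0.45454545, Var(P) = 0.038143675
E[C²] = 4 + (-2)² = 8
E[P²] = 0.038143675 + 0.45454545² = 0.24475524
Var(Z) = 8*0.24475524 - (-2*0.45454545)²
= 1.958042 - 0.82644628 = 1.1315957

1.1315957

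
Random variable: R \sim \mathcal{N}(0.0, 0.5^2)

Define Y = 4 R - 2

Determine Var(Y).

For Y = aR + b: Var(Y) = a² * Var(R)
Var(R) = 0.5^2 = 0.25
Var(Y) = 4² * 0.25 = 16 * 0.25 = 4

4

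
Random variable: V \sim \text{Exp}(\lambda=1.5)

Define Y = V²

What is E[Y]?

E[V²] = Var(V) + (E[V])² = 0.44444444 + 0.44444444 = 0.88888889

0.88888889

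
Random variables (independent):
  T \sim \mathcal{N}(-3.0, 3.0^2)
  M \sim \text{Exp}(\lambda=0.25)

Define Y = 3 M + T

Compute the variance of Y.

For independent RVs: Var(aX + bY) = a²Var(X) + b²Var(Y)
Var(T) = 9
Var(M) = 16
Var(Y) = 1²*9 + 3²*16
= 1*9 + 9*16 = 153

153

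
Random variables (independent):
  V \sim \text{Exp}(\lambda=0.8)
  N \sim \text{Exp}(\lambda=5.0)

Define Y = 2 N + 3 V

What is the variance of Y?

For independent RVs: Var(aX + bY) = a²Var(X) + b²Var(Y)
Var(V) = 1.5625
Var(N) = 0.04
Var(Y) = 3²*1.5625 + 2²*0.04
= 9*1.5625 + 4*0.04 = 14.2225

14.2225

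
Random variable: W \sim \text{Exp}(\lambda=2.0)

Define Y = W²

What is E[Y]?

Using E[X²] = Var(X) + (E[X])²:
E[W] = 0.5
Var(W) = 1/2.0^2 = 0.25
E[W²] = 0.25 + 0.5² = 0.25 + 0.25 = 0.5

0.5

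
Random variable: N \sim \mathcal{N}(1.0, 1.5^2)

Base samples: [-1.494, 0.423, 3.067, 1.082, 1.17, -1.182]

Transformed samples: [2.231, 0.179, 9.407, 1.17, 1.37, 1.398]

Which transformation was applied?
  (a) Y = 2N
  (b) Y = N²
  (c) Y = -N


Checking option (b) Y = N²:
  N = -1.494 -> Y = 2.231 ✓
  N = 0.423 -> Y = 0.179 ✓
  N = 3.067 -> Y = 9.407 ✓
All samples match this transformation.

(b) N²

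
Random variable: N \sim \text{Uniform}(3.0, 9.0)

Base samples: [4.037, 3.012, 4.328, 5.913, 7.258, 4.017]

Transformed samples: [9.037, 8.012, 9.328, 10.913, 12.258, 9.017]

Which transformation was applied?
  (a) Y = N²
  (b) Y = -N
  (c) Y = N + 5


Checking option (c) Y = N + 5:
  N = 4.037 -> Y = 9.037 ✓
  N = 3.012 -> Y = 8.012 ✓
  N = 4.328 -> Y = 9.328 ✓
All samples match this transformation.

(c) N + 5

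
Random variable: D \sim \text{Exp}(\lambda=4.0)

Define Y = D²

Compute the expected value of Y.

E[D²] = Var(D) + (E[D])² = 0.0625 + 0.0625 = 0.125

0.125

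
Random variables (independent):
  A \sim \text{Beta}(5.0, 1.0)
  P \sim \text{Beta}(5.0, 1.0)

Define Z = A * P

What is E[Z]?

For independent RVs: E[XY] = E[X]*E[Y]
E[A] = 0.83333333
E[P] = 0.83333333
E[Z] = 0.83333333 * 0.83333333 = 0.69444444

0.69444444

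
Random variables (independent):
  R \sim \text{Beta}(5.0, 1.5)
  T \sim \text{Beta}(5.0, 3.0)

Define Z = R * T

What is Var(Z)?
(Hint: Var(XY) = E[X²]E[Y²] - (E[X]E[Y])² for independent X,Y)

Var(XY) = E[X²]E[Y²] - (E[X]E[Y])²
E[R] = 0.76923077, Var(R) = 0.023668639
E[T] = 0.625, Var(T) = 0.026041667
E[R²] = 0.023668639 + 0.76923077² = 0.61538462
E[T²] = 0.026041667 + 0.625² = 0.41666667
Var(Z) = 0.61538462*0.41666667 - (0.76923077*0.625)²
= 0.25641026 - 0.23113905 = 0.025271203

0.025271203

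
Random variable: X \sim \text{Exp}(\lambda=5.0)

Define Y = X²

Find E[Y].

Using E[X²] = Var(X) + (E[X])²:
E[X] = 0.2
Var(X) = 1/5.0^2 = 0.04
E[X²] = 0.04 + 0.2² = 0.04 + 0.04 = 0.08

0.08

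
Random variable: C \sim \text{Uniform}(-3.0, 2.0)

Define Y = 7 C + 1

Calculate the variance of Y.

For Y = aC + b: Var(Y) = a² * Var(C)
Var(C) = (2 + 3)^2/12 = 2.0833333
Var(Y) = 7² * 2.0833333 = 49 * 2.0833333 = 102.08333

102.08333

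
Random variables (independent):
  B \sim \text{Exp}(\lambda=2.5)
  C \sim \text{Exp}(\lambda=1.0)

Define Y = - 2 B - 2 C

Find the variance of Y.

For independent RVs: Var(aX + bY) = a²Var(X) + b²Var(Y)
Var(B) = 0.16
Var(C) = 1
Var(Y) = (-2)²*0.16 + (-2)²*1
= 4*0.16 + 4*1 = 4.64

4.64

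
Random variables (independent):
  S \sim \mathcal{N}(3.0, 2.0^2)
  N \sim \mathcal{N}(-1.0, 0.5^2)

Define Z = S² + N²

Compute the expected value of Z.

E[Z] = E[S²] + E[N²]
E[S²] = Var(S) + E[S]² = 4 + 9 = 13
E[N²] = Var(N) + E[N]² = 0.25 + 1 = 1.25
E[Z] = 13 + 1.25 = 14.25

14.25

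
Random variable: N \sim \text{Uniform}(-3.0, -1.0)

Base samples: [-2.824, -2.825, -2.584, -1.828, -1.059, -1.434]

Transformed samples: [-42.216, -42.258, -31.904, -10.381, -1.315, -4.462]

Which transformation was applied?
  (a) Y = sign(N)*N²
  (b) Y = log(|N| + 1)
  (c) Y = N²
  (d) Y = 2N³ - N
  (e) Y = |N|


Checking option (d) Y = 2N³ - N:
  N = -2.824 -> Y = -42.216 ✓
  N = -2.825 -> Y = -42.258 ✓
  N = -2.584 -> Y = -31.904 ✓
All samples match this transformation.

(d) 2N³ - N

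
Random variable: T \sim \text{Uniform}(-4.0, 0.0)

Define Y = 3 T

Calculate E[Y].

For Y = 3T:
E[Y] = 3 * E[T]
E[T] = (-4 + 0)/2 = -2
E[Y] = 3 * (-2) = -6

-6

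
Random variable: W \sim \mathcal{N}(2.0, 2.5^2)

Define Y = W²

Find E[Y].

E[W²] = Var(W) + (E[W])² = 6.25 + 4 = 10.25

10.25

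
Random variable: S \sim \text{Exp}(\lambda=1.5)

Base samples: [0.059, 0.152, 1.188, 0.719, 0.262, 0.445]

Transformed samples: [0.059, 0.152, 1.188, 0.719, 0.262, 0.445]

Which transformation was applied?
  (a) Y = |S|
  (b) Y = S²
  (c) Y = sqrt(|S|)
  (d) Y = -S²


Checking option (a) Y = |S|:
  S = 0.059 -> Y = 0.059 ✓
  S = 0.152 -> Y = 0.152 ✓
  S = 1.188 -> Y = 1.188 ✓
All samples match this transformation.

(a) |S|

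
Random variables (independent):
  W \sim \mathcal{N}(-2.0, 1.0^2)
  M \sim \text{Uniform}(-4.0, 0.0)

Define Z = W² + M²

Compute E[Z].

E[Z] = E[W²] + E[M²]
E[W²] = Var(W) + E[W]² = 1 + 4 = 5
E[M²] = Var(M) + E[M]² = 1.3333333 + 4 = 5.3333333
E[Z] = 5 + 5.3333333 = 10.333333

10.333333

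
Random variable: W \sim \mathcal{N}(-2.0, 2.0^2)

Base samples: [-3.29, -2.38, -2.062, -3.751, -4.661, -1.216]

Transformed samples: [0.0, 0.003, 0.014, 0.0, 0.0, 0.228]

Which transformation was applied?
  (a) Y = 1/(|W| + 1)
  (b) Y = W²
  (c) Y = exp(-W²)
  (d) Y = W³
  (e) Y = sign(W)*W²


Checking option (c) Y = exp(-W²):
  W = -3.29 -> Y = 0.0 ✓
  W = -2.38 -> Y = 0.003 ✓
  W = -2.062 -> Y = 0.014 ✓
All samples match this transformation.

(c) exp(-W²)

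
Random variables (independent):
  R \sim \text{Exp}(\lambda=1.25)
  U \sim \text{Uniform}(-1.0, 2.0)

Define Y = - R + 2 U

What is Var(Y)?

For independent RVs: Var(aX + bY) = a²Var(X) + b²Var(Y)
Var(R) = 0.64
Var(U) = 0.75
Var(Y) = (-1)²*0.64 + 2²*0.75
= 1*0.64 + 4*0.75 = 3.64

3.64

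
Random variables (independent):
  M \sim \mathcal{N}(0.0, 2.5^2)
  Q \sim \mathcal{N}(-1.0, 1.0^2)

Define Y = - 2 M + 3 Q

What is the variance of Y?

For independent RVs: Var(aX + bY) = a²Var(X) + b²Var(Y)
Var(M) = 6.25
Var(Q) = 1
Var(Y) = (-2)²*6.25 + 3²*1
= 4*6.25 + 9*1 = 34

34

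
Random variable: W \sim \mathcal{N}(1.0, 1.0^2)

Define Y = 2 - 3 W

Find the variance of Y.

For Y = aW + b: Var(Y) = a² * Var(W)
Var(W) = 1.0^2 = 1
Var(Y) = (-3)² * 1 = 9 * 1 = 9

9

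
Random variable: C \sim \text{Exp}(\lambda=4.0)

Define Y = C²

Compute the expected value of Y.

E[C²] = Var(C) + (E[C])² = 0.0625 + 0.0625 = 0.125

0.125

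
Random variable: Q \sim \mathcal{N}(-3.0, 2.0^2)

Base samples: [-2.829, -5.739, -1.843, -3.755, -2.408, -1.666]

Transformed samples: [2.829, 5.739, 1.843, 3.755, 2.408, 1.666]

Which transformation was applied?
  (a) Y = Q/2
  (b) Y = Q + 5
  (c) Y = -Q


Checking option (c) Y = -Q:
  Q = -2.829 -> Y = 2.829 ✓
  Q = -5.739 -> Y = 5.739 ✓
  Q = -1.843 -> Y = 1.843 ✓
All samples match this transformation.

(c) -Q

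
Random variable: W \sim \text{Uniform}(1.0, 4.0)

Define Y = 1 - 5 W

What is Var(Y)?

For Y = aW + b: Var(Y) = a² * Var(W)
Var(W) = (4 - 1)^2/12 = 0.75
Var(Y) = (-5)² * 0.75 = 25 * 0.75 = 18.75

18.75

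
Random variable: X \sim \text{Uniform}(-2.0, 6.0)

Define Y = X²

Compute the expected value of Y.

E[X²] = Var(X) + (E[X])² = 5.3333333 + 4 = 9.3333333

9.3333333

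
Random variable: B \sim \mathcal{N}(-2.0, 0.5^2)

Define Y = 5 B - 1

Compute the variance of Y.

For Y = aB + b: Var(Y) = a² * Var(B)
Var(B) = 0.5^2 = 0.25
Var(Y) = 5² * 0.25 = 25 * 0.25 = 6.25

6.25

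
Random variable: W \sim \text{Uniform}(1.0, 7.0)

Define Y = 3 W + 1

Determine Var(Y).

For Y = aW + b: Var(Y) = a² * Var(W)
Var(W) = (7 - 1)^2/12 = 3
Var(Y) = 3² * 3 = 9 * 3 = 27

27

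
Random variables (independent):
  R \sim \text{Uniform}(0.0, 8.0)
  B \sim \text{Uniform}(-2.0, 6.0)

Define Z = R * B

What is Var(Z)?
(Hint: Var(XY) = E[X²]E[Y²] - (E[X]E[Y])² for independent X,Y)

Var(XY) = E[X²]E[Y²] - (E[X]E[Y])²
E[R] = 4, Var(R) = 5.3333333
E[B] = 2, Var(B) = 5.3333333
E[R²] = 5.3333333 + 4² = 21.333333
E[B²] = 5.3333333 + 2² = 9.3333333
Var(Z) = 21.333333*9.3333333 - (4*2)²
= 199.11111 - 64 = 135.11111

135.11111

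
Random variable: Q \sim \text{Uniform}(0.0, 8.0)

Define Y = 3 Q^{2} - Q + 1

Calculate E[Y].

E[Y] = 3*E[Q²] - 1*E[Q] + 1
E[Q] = 4
E[Q²] = Var(Q) + (E[Q])² = 5.3333333 + 16 = 21.333333
E[Y] = 3*21.333333 - 1*4 + 1 = 61

61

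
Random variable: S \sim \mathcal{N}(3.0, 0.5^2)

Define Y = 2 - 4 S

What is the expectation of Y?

For Y = -4S + 2:
E[Y] = -4 * E[S] + 2
E[S] = 3.0 = 3
E[Y] = -4 * 3 + 2 = -10

-10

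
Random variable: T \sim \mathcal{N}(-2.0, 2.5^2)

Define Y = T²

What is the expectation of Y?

Using E[X²] = Var(X) + (E[X])²:
E[T] = -2
Var(T) = 2.5^2 = 6.25
E[T²] = 6.25 + (-2)² = 6.25 + 4 = 10.25

10.25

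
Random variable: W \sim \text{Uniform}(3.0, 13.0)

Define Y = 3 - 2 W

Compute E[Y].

For Y = -2W + 3:
E[Y] = -2 * E[W] + 3
E[W] = (3 + 13)/2 = 8
E[Y] = -2 * 8 + 3 = -13

-13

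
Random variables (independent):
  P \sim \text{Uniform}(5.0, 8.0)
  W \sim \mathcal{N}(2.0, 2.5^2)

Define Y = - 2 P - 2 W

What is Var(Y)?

For independent RVs: Var(aX + bY) = a²Var(X) + b²Var(Y)
Var(P) = 0.75
Var(W) = 6.25
Var(Y) = (-2)²*0.75 + (-2)²*6.25
= 4*0.75 + 4*6.25 = 28

28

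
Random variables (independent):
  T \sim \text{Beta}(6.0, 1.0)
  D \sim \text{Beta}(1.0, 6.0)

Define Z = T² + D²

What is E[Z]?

E[Z] = E[T²] + E[D²]
E[T²] = Var(T) + E[T]² = 0.015306122 + 0.73469388 = 0.75
E[D²] = Var(D) + E[D]² = 0.015306122 + 0.020408163 = 0.035714286
E[Z] = 0.75 + 0.035714286 = 0.78571429

0.78571429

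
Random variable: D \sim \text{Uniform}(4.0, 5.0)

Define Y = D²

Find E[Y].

Using E[X²] = Var(X) + (E[X])²:
E[D] = 4.5
Var(D) = (5 - 4)^2/12 = 0.083333333
E[D²] = 0.083333333 + 4.5² = 0.083333333 + 20.25 = 20.333333

20.333333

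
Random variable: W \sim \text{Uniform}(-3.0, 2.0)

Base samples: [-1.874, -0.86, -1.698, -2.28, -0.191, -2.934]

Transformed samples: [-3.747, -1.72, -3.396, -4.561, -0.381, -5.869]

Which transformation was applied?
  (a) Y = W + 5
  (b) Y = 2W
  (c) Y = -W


Checking option (b) Y = 2W:
  W = -1.874 -> Y = -3.747 ✓
  W = -0.86 -> Y = -1.72 ✓
  W = -1.698 -> Y = -3.396 ✓
All samples match this transformation.

(b) 2W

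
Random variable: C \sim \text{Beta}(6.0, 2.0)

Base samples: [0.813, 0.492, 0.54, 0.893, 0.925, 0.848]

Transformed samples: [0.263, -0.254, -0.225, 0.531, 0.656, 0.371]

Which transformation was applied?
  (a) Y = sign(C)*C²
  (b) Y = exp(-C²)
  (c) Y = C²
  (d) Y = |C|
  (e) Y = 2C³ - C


Checking option (e) Y = 2C³ - C:
  C = 0.813 -> Y = 0.263 ✓
  C = 0.492 -> Y = -0.254 ✓
  C = 0.54 -> Y = -0.225 ✓
All samples match this transformation.

(e) 2C³ - C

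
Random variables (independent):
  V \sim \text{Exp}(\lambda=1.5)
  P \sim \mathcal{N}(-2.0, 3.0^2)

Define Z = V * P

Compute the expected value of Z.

For independent RVs: E[XY] = E[X]*E[Y]
E[V] = 0.66666667
E[P] = -2
E[Z] = 0.66666667 * (-2) = -1.3333333

-1.3333333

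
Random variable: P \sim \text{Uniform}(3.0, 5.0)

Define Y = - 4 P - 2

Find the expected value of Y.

For Y = -4P - 2:
E[Y] = -4 * E[P] - 2
E[P] = (3 + 5)/2 = 4
E[Y] = -4 * 4 - 2 = -18

-18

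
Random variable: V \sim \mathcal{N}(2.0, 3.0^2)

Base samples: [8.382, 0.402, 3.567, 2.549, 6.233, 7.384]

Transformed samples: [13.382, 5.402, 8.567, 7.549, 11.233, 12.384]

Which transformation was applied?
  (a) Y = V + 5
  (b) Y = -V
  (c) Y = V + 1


Checking option (a) Y = V + 5:
  V = 8.382 -> Y = 13.382 ✓
  V = 0.402 -> Y = 5.402 ✓
  V = 3.567 -> Y = 8.567 ✓
All samples match this transformation.

(a) V + 5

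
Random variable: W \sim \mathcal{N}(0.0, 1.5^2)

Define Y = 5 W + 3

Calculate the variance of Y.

For Y = aW + b: Var(Y) = a² * Var(W)
Var(W) = 1.5^2 = 2.25
Var(Y) = 5² * 2.25 = 25 * 2.25 = 56.25

56.25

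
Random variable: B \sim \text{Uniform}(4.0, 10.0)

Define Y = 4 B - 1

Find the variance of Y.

For Y = aB + b: Var(Y) = a² * Var(B)
Var(B) = (10 - 4)^2/12 = 3
Var(Y) = 4² * 3 = 16 * 3 = 48

48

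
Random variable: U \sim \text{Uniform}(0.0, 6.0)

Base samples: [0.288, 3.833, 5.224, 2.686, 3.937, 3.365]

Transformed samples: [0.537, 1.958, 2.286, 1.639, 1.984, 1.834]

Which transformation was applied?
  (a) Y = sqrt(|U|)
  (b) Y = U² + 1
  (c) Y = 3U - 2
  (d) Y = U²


Checking option (a) Y = sqrt(|U|):
  U = 0.288 -> Y = 0.537 ✓
  U = 3.833 -> Y = 1.958 ✓
  U = 5.224 -> Y = 2.286 ✓
All samples match this transformation.

(a) sqrt(|U|)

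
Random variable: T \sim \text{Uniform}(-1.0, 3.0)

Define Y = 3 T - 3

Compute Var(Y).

For Y = aT + b: Var(Y) = a² * Var(T)
Var(T) = (3 + 1)^2/12 = 1.3333333
Var(Y) = 3² * 1.3333333 = 9 * 1.3333333 = 12

12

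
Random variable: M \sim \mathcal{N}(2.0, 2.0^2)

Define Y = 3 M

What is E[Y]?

For Y = 3M:
E[Y] = 3 * E[M]
E[M] = 2.0 = 2
E[Y] = 3 * 2 = 6

6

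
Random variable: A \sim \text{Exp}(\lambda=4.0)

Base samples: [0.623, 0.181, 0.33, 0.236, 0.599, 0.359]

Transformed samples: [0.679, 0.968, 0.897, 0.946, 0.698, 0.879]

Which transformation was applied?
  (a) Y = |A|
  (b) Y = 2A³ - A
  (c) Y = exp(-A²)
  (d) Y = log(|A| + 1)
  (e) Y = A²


Checking option (c) Y = exp(-A²):
  A = 0.623 -> Y = 0.679 ✓
  A = 0.181 -> Y = 0.968 ✓
  A = 0.33 -> Y = 0.897 ✓
All samples match this transformation.

(c) exp(-A²)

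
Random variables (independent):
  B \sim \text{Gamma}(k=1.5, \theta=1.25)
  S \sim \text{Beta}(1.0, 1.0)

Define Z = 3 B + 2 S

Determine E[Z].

E[Z] = 3*E[B] + 2*E[S]
E[B] = 1.875
E[S] = 0.5
E[Z] = 3*1.875 + 2*0.5 = 6.625

6.625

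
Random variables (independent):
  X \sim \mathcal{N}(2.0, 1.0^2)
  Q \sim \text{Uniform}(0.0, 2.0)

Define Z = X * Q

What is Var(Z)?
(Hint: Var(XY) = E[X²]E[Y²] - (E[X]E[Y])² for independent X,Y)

Var(XY) = E[X²]E[Y²] - (E[X]E[Y])²
E[X] = 2, Var(X) = 1
E[Q] = 1, Var(Q) = 0.33333333
E[X²] = 1 + 2² = 5
E[Q²] = 0.33333333 + 1² = 1.3333333
Var(Z) = 5*1.3333333 - (2*1)²
= 6.6666667 - 4 = 2.6666667

2.6666667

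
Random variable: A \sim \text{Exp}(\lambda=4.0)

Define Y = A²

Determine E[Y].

E[A²] = Var(A) + (E[A])² = 0.0625 + 0.0625 = 0.125

0.125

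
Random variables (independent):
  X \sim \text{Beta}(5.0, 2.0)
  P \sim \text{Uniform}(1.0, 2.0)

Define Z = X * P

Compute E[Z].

For independent RVs: E[XY] = E[X]*E[Y]
E[X] = 0.71428571
E[P] = 1.5
E[Z] = 0.71428571 * 1.5 = 1.0714286

1.0714286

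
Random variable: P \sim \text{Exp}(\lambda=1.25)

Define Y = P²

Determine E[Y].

E[P²] = Var(P) + (E[P])² = 0.64 + 0.64 = 1.28

1.28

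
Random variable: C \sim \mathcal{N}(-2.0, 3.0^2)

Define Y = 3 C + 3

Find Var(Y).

For Y = aC + b: Var(Y) = a² * Var(C)
Var(C) = 3.0^2 = 9
Var(Y) = 3² * 9 = 9 * 9 = 81

81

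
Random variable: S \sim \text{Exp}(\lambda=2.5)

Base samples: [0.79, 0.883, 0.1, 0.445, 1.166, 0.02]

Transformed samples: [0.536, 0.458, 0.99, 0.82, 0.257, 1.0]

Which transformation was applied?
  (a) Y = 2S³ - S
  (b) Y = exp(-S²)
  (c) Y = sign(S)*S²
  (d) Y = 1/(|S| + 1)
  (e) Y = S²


Checking option (b) Y = exp(-S²):
  S = 0.79 -> Y = 0.536 ✓
  S = 0.883 -> Y = 0.458 ✓
  S = 0.1 -> Y = 0.99 ✓
All samples match this transformation.

(b) exp(-S²)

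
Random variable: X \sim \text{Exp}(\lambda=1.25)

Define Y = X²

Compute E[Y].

E[X²] = Var(X) + (E[X])² = 0.64 + 0.64 = 1.28

1.28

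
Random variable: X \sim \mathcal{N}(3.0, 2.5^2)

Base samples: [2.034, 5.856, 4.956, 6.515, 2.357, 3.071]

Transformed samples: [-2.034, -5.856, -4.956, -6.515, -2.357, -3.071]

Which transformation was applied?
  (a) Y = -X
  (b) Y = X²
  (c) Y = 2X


Checking option (a) Y = -X:
  X = 2.034 -> Y = -2.034 ✓
  X = 5.856 -> Y = -5.856 ✓
  X = 4.956 -> Y = -4.956 ✓
All samples match this transformation.

(a) -X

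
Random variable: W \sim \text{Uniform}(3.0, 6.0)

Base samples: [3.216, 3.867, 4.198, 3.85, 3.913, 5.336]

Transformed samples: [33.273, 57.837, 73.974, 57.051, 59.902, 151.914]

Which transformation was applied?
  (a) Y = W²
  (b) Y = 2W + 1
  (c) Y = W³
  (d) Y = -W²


Checking option (c) Y = W³:
  W = 3.216 -> Y = 33.273 ✓
  W = 3.867 -> Y = 57.837 ✓
  W = 4.198 -> Y = 73.974 ✓
All samples match this transformation.

(c) W³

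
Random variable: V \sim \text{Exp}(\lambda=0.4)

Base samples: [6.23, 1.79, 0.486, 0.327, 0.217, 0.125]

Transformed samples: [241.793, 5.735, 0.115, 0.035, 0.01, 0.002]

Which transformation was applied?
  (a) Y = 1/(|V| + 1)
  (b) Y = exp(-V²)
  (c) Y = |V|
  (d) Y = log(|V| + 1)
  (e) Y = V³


Checking option (e) Y = V³:
  V = 6.23 -> Y = 241.793 ✓
  V = 1.79 -> Y = 5.735 ✓
  V = 0.486 -> Y = 0.115 ✓
All samples match this transformation.

(e) V³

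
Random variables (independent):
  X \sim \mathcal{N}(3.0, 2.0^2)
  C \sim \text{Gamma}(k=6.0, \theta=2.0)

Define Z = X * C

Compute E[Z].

For independent RVs: E[XY] = E[X]*E[Y]
E[X] = 3
E[C] = 12
E[Z] = 3 * 12 = 36

36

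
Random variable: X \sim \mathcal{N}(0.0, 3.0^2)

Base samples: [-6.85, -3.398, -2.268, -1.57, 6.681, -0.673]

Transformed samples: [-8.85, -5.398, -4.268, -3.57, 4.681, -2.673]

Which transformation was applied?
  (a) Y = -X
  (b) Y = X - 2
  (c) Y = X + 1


Checking option (b) Y = X - 2:
  X = -6.85 -> Y = -8.85 ✓
  X = -3.398 -> Y = -5.398 ✓
  X = -2.268 -> Y = -4.268 ✓
All samples match this transformation.

(b) X - 2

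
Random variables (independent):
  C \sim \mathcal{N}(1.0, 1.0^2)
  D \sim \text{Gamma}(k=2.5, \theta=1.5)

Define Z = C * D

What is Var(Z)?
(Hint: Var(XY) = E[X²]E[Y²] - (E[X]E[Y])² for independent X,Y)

Var(XY) = E[X²]E[Y²] - (E[X]E[Y])²
E[C] = 1, Var(C) = 1
E[D] = 3.75, Var(D) = 5.625
E[C²] = 1 + 1² = 2
E[D²] = 5.625 + 3.75² = 19.6875
Var(Z) = 2*19.6875 - (1*3.75)²
= 39.375 - 14.0625 = 25.3125

25.3125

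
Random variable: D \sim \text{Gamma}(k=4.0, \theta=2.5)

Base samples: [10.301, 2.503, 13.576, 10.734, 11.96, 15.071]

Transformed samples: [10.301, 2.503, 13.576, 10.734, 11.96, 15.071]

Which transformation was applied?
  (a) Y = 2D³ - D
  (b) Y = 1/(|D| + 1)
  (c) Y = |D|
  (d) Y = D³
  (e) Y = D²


Checking option (c) Y = |D|:
  D = 10.301 -> Y = 10.301 ✓
  D = 2.503 -> Y = 2.503 ✓
  D = 13.576 -> Y = 13.576 ✓
All samples match this transformation.

(c) |D|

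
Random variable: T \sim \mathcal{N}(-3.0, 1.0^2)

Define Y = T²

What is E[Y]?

E[T²] = Var(T) + (E[T])² = 1 + 9 = 10

10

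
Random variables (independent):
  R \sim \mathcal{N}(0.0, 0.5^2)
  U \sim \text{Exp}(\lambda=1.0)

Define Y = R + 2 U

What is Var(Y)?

For independent RVs: Var(aX + bY) = a²Var(X) + b²Var(Y)
Var(R) = 0.25
Var(U) = 1
Var(Y) = 1²*0.25 + 2²*1
= 1*0.25 + 4*1 = 4.25

4.25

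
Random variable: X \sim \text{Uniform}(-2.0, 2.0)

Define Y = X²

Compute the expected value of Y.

Using E[X²] = Var(X) + (E[X])²:
E[X] = 0
Var(X) = (2 + 2)^2/12 = 1.3333333
E[X²] = 1.3333333 + 0² = 1.3333333 + 0 = 1.3333333

1.3333333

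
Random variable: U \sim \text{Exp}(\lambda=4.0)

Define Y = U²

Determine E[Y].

E[U²] = Var(U) + (E[U])² = 0.0625 + 0.0625 = 0.125

0.125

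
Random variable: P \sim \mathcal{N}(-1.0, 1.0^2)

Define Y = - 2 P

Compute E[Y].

For Y = -2P:
E[Y] = -2 * E[P]
E[P] = -1.0 = -1
E[Y] = -2 * (-1) = 2

2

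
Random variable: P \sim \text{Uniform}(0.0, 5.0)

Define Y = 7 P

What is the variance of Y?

For Y = aP + b: Var(Y) = a² * Var(P)
Var(P) = (5 - 0)^2/12 = 2.0833333
Var(Y) = 7² * 2.0833333 = 49 * 2.0833333 = 102.08333

102.08333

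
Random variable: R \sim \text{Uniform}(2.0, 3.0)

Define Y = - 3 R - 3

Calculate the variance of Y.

For Y = aR + b: Var(Y) = a² * Var(R)
Var(R) = (3 - 2)^2/12 = 0.083333333
Var(Y) = (-3)² * 0.083333333 = 9 * 0.083333333 = 0.75

0.75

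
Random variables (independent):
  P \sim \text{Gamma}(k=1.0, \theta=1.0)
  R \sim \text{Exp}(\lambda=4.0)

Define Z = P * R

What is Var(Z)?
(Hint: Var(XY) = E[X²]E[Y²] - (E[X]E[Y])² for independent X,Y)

Var(XY) = E[X²]E[Y²] - (E[X]E[Y])²
E[P] = 1, Var(P) = 1
E[R] = 0.25, Var(R) = 0.0625
E[P²] = 1 + 1² = 2
E[R²] = 0.0625 + 0.25² = 0.125
Var(Z) = 2*0.125 - (1*0.25)²
= 0.25 - 0.0625 = 0.1875

0.1875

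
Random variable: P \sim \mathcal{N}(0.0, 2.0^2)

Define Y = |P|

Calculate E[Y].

For X ~ N(0, 2.0²), E[|X|] = sigma * sqrt(2/pi)
= 2.0 * sqrt(2/pi) = 1.5957691

1.5957691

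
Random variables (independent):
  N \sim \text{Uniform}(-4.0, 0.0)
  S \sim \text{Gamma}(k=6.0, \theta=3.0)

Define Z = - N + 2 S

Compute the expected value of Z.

E[Z] = -1*E[N] + 2*E[S]
E[N] = -2
E[S] = 18
E[Z] = -1*(-2) + 2*18 = 38

38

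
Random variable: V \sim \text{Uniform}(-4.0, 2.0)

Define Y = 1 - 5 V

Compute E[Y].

For Y = -5V + 1:
E[Y] = -5 * E[V] + 1
E[V] = (-4 + 2)/2 = -1
E[Y] = -5 * (-1) + 1 = 6

6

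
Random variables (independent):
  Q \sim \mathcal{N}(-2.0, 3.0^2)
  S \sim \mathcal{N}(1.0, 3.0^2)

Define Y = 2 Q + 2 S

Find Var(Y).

For independent RVs: Var(aX + bY) = a²Var(X) + b²Var(Y)
Var(Q) = 9
Var(S) = 9
Var(Y) = 2²*9 + 2²*9
= 4*9 + 4*9 = 72

72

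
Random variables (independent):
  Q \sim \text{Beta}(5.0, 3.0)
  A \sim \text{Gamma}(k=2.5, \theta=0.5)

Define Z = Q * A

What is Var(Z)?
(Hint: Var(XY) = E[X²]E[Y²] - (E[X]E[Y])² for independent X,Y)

Var(XY) = E[X²]E[Y²] - (E[X]E[Y])²
E[Q] = 0.625, Var(Q) = 0.026041667
E[A] = 1.25, Var(A) = 0.625
E[Q²] = 0.026041667 + 0.625² = 0.41666667
E[A²] = 0.625 + 1.25² = 2.1875
Var(Z) = 0.41666667*2.1875 - (0.625*1.25)²
= 0.91145833 - 0.61035156 = 0.30110677

0.30110677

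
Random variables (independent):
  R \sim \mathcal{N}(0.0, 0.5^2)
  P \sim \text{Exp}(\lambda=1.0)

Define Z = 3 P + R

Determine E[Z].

E[Z] = 1*E[R] + 3*E[P]
E[R] = 0
E[P] = 1
E[Z] = 1*0 + 3*1 = 3

3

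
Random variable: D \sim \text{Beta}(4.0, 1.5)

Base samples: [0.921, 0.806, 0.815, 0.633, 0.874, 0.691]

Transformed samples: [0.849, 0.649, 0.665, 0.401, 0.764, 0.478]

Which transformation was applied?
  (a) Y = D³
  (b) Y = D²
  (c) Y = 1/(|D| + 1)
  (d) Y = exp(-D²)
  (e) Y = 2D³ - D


Checking option (b) Y = D²:
  D = 0.921 -> Y = 0.849 ✓
  D = 0.806 -> Y = 0.649 ✓
  D = 0.815 -> Y = 0.665 ✓
All samples match this transformation.

(b) D²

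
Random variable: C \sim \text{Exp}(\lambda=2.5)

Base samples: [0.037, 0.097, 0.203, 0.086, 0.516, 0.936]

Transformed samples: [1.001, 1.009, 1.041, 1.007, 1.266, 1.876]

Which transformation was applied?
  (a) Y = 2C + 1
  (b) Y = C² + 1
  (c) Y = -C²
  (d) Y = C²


Checking option (b) Y = C² + 1:
  C = 0.037 -> Y = 1.001 ✓
  C = 0.097 -> Y = 1.009 ✓
  C = 0.203 -> Y = 1.041 ✓
All samples match this transformation.

(b) C² + 1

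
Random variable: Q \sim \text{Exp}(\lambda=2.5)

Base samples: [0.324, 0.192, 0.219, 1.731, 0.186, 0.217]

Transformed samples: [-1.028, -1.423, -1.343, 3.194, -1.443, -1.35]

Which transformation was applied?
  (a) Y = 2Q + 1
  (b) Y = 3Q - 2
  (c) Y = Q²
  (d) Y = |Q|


Checking option (b) Y = 3Q - 2:
  Q = 0.324 -> Y = -1.028 ✓
  Q = 0.192 -> Y = -1.423 ✓
  Q = 0.219 -> Y = -1.343 ✓
All samples match this transformation.

(b) 3Q - 2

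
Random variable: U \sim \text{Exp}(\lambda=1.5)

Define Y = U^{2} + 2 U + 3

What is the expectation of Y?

E[Y] = 1*E[U²] + 2*E[U] + 3
E[U] = 0.66666667
E[U²] = Var(U) + (E[U])² = 0.44444444 + 0.44444444 = 0.88888889
E[Y] = 1*0.88888889 + 2*0.66666667 + 3 = 5.2222222

5.2222222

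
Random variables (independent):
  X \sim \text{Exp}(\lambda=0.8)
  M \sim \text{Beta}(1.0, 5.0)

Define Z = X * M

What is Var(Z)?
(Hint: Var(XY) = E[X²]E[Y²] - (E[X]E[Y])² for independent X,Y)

Var(XY) = E[X²]E[Y²] - (E[X]E[Y])²
E[X] = 1.25, Var(X) = 1.5625
E[M] = 0.16666667, Var(M) = 0.01984127
E[X²] = 1.5625 + 1.25² = 3.125
E[M²] = 0.01984127 + 0.16666667² = 0.047619048
Var(Z) = 3.125*0.047619048 - (1.25*0.16666667)²
= 0.14880952 - 0.043402778 = 0.10540675

0.10540675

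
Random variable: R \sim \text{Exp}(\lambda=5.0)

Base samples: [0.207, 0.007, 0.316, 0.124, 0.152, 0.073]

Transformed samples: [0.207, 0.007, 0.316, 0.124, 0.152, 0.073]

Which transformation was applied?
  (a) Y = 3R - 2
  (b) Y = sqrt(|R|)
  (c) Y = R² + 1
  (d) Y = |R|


Checking option (d) Y = |R|:
  R = 0.207 -> Y = 0.207 ✓
  R = 0.007 -> Y = 0.007 ✓
  R = 0.316 -> Y = 0.316 ✓
All samples match this transformation.

(d) |R|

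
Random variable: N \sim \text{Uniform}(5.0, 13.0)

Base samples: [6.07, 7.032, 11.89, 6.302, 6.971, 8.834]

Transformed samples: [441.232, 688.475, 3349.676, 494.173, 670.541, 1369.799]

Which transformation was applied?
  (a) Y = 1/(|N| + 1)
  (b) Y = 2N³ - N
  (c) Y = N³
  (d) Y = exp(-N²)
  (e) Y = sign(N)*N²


Checking option (b) Y = 2N³ - N:
  N = 6.07 -> Y = 441.232 ✓
  N = 7.032 -> Y = 688.475 ✓
  N = 11.89 -> Y = 3349.676 ✓
All samples match this transformation.

(b) 2N³ - N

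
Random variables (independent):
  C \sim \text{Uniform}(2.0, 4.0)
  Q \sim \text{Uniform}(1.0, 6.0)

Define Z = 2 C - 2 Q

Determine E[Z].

E[Z] = 2*E[C] - 2*E[Q]
E[C] = 3
E[Q] = 3.5
E[Z] = 2*3 - 2*3.5 = -1

-1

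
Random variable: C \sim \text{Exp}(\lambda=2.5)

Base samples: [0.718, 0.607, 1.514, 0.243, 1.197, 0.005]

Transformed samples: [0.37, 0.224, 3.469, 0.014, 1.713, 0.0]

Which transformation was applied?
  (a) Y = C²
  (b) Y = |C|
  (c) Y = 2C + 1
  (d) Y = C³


Checking option (d) Y = C³:
  C = 0.718 -> Y = 0.37 ✓
  C = 0.607 -> Y = 0.224 ✓
  C = 1.514 -> Y = 3.469 ✓
All samples match this transformation.

(d) C³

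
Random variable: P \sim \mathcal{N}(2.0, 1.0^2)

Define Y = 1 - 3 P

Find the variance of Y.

For Y = aP + b: Var(Y) = a² * Var(P)
Var(P) = 1.0^2 = 1
Var(Y) = (-3)² * 1 = 9 * 1 = 9

9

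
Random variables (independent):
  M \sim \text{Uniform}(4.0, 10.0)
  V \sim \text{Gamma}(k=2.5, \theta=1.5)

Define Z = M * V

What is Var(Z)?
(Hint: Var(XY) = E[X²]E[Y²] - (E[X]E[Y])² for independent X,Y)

Var(XY) = E[X²]E[Y²] - (E[X]E[Y])²
E[M] = 7, Var(M) = 3
E[V] = 3.75, Var(V) = 5.625
E[M²] = 3 + 7² = 52
E[V²] = 5.625 + 3.75² = 19.6875
Var(Z) = 52*19.6875 - (7*3.75)²
= 1023.75 - 689.0625 = 334.6875

334.6875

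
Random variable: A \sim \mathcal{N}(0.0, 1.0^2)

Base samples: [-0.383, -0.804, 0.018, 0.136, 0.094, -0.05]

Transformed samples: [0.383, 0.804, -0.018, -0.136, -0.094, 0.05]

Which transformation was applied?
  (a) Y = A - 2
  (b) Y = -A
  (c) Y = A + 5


Checking option (b) Y = -A:
  A = -0.383 -> Y = 0.383 ✓
  A = -0.804 -> Y = 0.804 ✓
  A = 0.018 -> Y = -0.018 ✓
All samples match this transformation.

(b) -A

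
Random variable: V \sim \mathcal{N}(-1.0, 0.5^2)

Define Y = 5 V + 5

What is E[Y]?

For Y = 5V + 5:
E[Y] = 5 * E[V] + 5
E[V] = -1.0 = -1
E[Y] = 5 * (-1) + 5 = 0

0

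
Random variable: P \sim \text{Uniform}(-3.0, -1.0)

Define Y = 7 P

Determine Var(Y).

For Y = aP + b: Var(Y) = a² * Var(P)
Var(P) = (-1 + 3)^2/12 = 0.33333333
Var(Y) = 7² * 0.33333333 = 49 * 0.33333333 = 16.333333

16.333333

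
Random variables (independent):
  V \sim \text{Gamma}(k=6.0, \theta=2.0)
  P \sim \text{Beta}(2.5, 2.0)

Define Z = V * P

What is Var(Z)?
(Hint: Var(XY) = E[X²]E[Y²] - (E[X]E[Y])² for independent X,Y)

Var(XY) = E[X²]E[Y²] - (E[X]E[Y])²
E[V] = 12, Var(V) = 24
E[P] = 0.55555556, Var(P) = 0.044893378
E[V²] = 24 + 12² = 168
E[P²] = 0.044893378 + 0.55555556² = 0.35353535
Var(Z) = 168*0.35353535 - (12*0.55555556)²
= 59.393939 - 44.444444 = 14.949495

14.949495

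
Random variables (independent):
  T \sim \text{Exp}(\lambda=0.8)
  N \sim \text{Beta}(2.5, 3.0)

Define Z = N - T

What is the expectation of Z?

E[Z] = -1*E[T] + 1*E[N]
E[T] = 1.25
E[N] = 0.45454545
E[Z] = -1*1.25 + 1*0.45454545 = -0.79545455

-0.79545455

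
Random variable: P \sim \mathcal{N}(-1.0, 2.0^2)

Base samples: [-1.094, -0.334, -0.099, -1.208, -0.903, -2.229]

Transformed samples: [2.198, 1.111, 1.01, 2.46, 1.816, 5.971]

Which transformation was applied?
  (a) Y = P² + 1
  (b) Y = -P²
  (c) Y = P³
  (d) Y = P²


Checking option (a) Y = P² + 1:
  P = -1.094 -> Y = 2.198 ✓
  P = -0.334 -> Y = 1.111 ✓
  P = -0.099 -> Y = 1.01 ✓
All samples match this transformation.

(a) P² + 1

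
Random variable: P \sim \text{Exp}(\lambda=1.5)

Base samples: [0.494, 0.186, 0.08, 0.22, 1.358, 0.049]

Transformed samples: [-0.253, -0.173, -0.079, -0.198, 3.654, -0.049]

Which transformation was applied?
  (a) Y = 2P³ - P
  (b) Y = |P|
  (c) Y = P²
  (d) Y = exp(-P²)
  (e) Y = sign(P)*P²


Checking option (a) Y = 2P³ - P:
  P = 0.494 -> Y = -0.253 ✓
  P = 0.186 -> Y = -0.173 ✓
  P = 0.08 -> Y = -0.079 ✓
All samples match this transformation.

(a) 2P³ - P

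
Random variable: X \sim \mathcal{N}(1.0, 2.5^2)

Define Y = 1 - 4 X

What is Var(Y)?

For Y = aX + b: Var(Y) = a² * Var(X)
Var(X) = 2.5^2 = 6.25
Var(Y) = (-4)² * 6.25 = 16 * 6.25 = 100

100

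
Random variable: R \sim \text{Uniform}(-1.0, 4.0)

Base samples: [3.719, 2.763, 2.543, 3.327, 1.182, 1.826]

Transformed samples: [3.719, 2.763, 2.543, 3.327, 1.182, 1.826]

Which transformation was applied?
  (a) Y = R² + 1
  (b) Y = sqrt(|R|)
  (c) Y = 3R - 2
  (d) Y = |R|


Checking option (d) Y = |R|:
  R = 3.719 -> Y = 3.719 ✓
  R = 2.763 -> Y = 2.763 ✓
  R = 2.543 -> Y = 2.543 ✓
All samples match this transformation.

(d) |R|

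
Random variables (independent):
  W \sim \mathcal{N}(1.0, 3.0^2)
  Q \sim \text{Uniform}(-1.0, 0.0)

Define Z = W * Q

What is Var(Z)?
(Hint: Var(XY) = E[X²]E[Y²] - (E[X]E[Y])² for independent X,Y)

Var(XY) = E[X²]E[Y²] - (E[X]E[Y])²
E[W] = 1, Var(W) = 9
E[Q] = -0.5, Var(Q) = 0.083333333
E[W²] = 9 + 1² = 10
E[Q²] = 0.083333333 + (-0.5)² = 0.33333333
Var(Z) = 10*0.33333333 - (1*(-0.5))²
= 3.3333333 - 0.25 = 3.0833333

3.0833333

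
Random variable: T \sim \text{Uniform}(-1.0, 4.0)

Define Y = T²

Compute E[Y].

E[T²] = Var(T) + (E[T])² = 2.0833333 + 2.25 = 4.3333333

4.3333333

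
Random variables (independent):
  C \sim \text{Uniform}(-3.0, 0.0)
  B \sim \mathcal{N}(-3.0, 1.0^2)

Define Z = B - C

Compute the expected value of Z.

E[Z] = -1*E[C] + 1*E[B]
E[C] = -1.5
E[B] = -3
E[Z] = -1*(-1.5) + 1*(-3) = -1.5

-1.5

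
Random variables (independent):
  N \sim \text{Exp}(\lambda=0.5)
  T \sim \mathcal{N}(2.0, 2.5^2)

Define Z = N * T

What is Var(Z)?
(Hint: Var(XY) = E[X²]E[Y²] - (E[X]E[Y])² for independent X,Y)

Var(XY) = E[X²]E[Y²] - (E[X]E[Y])²
E[N] = 2, Var(N) = 4
E[T] = 2, Var(T) = 6.25
E[N²] = 4 + 2² = 8
E[T²] = 6.25 + 2² = 10.25
Var(Z) = 8*10.25 - (2*2)²
= 82 - 16 = 66

66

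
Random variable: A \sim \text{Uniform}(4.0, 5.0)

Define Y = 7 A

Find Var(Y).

For Y = aA + b: Var(Y) = a² * Var(A)
Var(A) = (5 - 4)^2/12 = 0.083333333
Var(Y) = 7² * 0.083333333 = 49 * 0.083333333 = 4.0833333

4.0833333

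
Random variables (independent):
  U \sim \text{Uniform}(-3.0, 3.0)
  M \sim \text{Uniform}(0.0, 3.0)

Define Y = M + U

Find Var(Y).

For independent RVs: Var(aX + bY) = a²Var(X) + b²Var(Y)
Var(U) = 3
Var(M) = 0.75
Var(Y) = 1²*3 + 1²*0.75
= 1*3 + 1*0.75 = 3.75

3.75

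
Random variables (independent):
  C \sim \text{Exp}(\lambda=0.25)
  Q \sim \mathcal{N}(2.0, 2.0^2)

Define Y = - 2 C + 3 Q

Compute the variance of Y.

For independent RVs: Var(aX + bY) = a²Var(X) + b²Var(Y)
Var(C) = 16
Var(Q) = 4
Var(Y) = (-2)²*16 + 3²*4
= 4*16 + 9*4 = 100

100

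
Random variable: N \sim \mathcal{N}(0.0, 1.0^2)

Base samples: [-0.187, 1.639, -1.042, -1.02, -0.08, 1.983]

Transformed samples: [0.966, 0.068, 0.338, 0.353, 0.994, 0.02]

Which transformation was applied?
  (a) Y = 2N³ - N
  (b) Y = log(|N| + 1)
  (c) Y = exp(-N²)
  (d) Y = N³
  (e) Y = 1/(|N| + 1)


Checking option (c) Y = exp(-N²):
  N = -0.187 -> Y = 0.966 ✓
  N = 1.639 -> Y = 0.068 ✓
  N = -1.042 -> Y = 0.338 ✓
All samples match this transformation.

(c) exp(-N²)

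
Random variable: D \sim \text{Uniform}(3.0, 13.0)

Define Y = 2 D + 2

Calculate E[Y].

For Y = 2D + 2:
E[Y] = 2 * E[D] + 2
E[D] = (3 + 13)/2 = 8
E[Y] = 2 * 8 + 2 = 18

18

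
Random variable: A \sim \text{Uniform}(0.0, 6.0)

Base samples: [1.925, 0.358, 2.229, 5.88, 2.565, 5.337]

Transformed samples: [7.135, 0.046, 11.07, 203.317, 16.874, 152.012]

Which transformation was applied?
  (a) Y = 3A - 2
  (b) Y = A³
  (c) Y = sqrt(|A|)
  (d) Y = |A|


Checking option (b) Y = A³:
  A = 1.925 -> Y = 7.135 ✓
  A = 0.358 -> Y = 0.046 ✓
  A = 2.229 -> Y = 11.07 ✓
All samples match this transformation.

(b) A³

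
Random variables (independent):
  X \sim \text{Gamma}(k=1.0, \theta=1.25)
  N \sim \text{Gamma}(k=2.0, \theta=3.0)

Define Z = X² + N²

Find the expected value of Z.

E[Z] = E[X²] + E[N²]
E[X²] = Var(X) + E[X]² = 1.5625 + 1.5625 = 3.125
E[N²] = Var(N) + E[N]² = 18 + 36 = 54
E[Z] = 3.125 + 54 = 57.125

57.125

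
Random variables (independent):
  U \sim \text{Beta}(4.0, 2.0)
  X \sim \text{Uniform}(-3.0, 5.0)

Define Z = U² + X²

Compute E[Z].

E[Z] = E[U²] + E[X²]
E[U²] = Var(U) + E[U]² = 0.031746032 + 0.44444444 = 0.47619048
E[X²] = Var(X) + E[X]² = 5.3333333 + 1 = 6.3333333
E[Z] = 0.47619048 + 6.3333333 = 6.8095238

6.8095238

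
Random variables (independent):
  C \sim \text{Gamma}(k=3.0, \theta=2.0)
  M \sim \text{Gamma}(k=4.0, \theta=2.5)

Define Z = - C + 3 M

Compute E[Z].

E[Z] = -1*E[C] + 3*E[M]
E[C] = 6
E[M] = 10
E[Z] = -1*6 + 3*10 = 24

24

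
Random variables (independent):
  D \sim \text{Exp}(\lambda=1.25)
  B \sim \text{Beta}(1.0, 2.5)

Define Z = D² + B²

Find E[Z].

E[Z] = E[D²] + E[B²]
E[D²] = Var(D) + E[D]² = 0.64 + 0.64 = 1.28
E[B²] = Var(B) + E[B]² = 0.045351474 + 0.081632653 = 0.12698413
E[Z] = 1.28 + 0.12698413 = 1.4069841

1.4069841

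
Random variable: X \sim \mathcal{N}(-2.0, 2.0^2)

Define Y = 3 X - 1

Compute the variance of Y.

For Y = aX + b: Var(Y) = a² * Var(X)
Var(X) = 2.0^2 = 4
Var(Y) = 3² * 4 = 9 * 4 = 36

36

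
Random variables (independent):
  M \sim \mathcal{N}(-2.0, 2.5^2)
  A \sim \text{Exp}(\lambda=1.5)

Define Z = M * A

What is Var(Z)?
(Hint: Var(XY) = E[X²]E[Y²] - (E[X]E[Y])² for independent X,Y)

Var(XY) = E[X²]E[Y²] - (E[X]E[Y])²
E[M] = -2, Var(M) = 6.25
E[A] = 0.66666667, Var(A) = 0.44444444
E[M²] = 6.25 + (-2)² = 10.25
E[A²] = 0.44444444 + 0.66666667² = 0.88888889
Var(Z) = 10.25*0.88888889 - (-2*0.66666667)²
= 9.1111111 - 1.7777778 = 7.3333333

7.3333333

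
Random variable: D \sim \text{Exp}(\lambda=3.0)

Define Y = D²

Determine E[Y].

E[D²] = Var(D) + (E[D])² = 0.11111111 + 0.11111111 = 0.22222222

0.22222222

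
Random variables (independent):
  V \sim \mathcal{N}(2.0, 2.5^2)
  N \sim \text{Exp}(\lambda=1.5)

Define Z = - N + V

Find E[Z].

E[Z] = 1*E[V] - 1*E[N]
E[V] = 2
E[N] = 0.66666667
E[Z] = 1*2 - 1*0.66666667 = 1.3333333

1.3333333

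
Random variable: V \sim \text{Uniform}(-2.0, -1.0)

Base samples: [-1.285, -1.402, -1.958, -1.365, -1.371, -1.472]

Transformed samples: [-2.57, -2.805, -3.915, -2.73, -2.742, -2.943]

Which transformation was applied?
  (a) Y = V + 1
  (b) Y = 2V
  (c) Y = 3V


Checking option (b) Y = 2V:
  V = -1.285 -> Y = -2.57 ✓
  V = -1.402 -> Y = -2.805 ✓
  V = -1.958 -> Y = -3.915 ✓
All samples match this transformation.

(b) 2V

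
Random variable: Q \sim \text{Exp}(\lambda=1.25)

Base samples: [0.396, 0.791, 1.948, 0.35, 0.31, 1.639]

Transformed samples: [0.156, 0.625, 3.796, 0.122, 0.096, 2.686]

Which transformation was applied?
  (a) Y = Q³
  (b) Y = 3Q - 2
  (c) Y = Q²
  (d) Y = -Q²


Checking option (c) Y = Q²:
  Q = 0.396 -> Y = 0.156 ✓
  Q = 0.791 -> Y = 0.625 ✓
  Q = 1.948 -> Y = 3.796 ✓
All samples match this transformation.

(c) Q²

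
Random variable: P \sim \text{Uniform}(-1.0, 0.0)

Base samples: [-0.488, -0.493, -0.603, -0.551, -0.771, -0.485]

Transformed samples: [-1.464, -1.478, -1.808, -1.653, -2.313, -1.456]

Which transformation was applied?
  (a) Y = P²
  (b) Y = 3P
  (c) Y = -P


Checking option (b) Y = 3P:
  P = -0.488 -> Y = -1.464 ✓
  P = -0.493 -> Y = -1.478 ✓
  P = -0.603 -> Y = -1.808 ✓
All samples match this transformation.

(b) 3P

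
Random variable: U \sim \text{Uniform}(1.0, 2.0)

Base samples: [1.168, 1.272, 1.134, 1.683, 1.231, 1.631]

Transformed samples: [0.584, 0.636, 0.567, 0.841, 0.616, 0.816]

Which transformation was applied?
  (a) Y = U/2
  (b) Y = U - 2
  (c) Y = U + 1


Checking option (a) Y = U/2:
  U = 1.168 -> Y = 0.584 ✓
  U = 1.272 -> Y = 0.636 ✓
  U = 1.134 -> Y = 0.567 ✓
All samples match this transformation.

(a) U/2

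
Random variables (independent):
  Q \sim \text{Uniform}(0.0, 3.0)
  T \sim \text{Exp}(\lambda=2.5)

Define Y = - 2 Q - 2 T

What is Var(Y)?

For independent RVs: Var(aX + bY) = a²Var(X) + b²Var(Y)
Var(Q) = 0.75
Var(T) = 0.16
Var(Y) = (-2)²*0.75 + (-2)²*0.16
= 4*0.75 + 4*0.16 = 3.64

3.64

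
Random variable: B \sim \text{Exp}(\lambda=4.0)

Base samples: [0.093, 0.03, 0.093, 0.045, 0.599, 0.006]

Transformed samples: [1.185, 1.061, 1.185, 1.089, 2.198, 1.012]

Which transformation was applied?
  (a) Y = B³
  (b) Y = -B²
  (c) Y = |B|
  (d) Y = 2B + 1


Checking option (d) Y = 2B + 1:
  B = 0.093 -> Y = 1.185 ✓
  B = 0.03 -> Y = 1.061 ✓
  B = 0.093 -> Y = 1.185 ✓
All samples match this transformation.

(d) 2B + 1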